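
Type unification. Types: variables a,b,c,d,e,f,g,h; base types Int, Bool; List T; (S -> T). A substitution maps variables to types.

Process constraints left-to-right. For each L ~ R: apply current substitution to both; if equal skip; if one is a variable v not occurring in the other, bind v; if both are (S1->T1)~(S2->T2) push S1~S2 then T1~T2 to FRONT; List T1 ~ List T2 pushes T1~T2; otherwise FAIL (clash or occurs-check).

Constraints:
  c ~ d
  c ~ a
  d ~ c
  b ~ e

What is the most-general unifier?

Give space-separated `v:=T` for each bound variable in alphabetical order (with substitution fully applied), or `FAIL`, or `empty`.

Answer: b:=e c:=a d:=a

Derivation:
step 1: unify c ~ d  [subst: {-} | 3 pending]
  bind c := d
step 2: unify d ~ a  [subst: {c:=d} | 2 pending]
  bind d := a
step 3: unify a ~ a  [subst: {c:=d, d:=a} | 1 pending]
  -> identical, skip
step 4: unify b ~ e  [subst: {c:=d, d:=a} | 0 pending]
  bind b := e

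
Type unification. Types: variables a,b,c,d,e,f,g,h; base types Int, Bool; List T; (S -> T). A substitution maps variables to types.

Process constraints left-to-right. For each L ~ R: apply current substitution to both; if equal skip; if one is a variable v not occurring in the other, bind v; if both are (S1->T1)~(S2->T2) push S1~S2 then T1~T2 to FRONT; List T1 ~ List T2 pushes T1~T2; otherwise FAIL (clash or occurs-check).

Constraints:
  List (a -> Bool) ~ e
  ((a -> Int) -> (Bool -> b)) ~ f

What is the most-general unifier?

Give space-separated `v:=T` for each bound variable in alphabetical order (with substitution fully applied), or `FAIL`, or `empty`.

Answer: e:=List (a -> Bool) f:=((a -> Int) -> (Bool -> b))

Derivation:
step 1: unify List (a -> Bool) ~ e  [subst: {-} | 1 pending]
  bind e := List (a -> Bool)
step 2: unify ((a -> Int) -> (Bool -> b)) ~ f  [subst: {e:=List (a -> Bool)} | 0 pending]
  bind f := ((a -> Int) -> (Bool -> b))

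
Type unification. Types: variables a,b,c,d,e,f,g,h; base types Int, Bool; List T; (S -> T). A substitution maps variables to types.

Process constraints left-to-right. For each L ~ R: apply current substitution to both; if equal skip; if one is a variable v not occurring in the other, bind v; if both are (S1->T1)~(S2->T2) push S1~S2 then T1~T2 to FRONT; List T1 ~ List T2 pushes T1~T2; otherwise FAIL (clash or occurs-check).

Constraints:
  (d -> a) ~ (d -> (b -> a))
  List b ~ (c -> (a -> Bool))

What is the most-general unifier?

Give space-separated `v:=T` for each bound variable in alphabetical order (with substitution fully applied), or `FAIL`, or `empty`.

step 1: unify (d -> a) ~ (d -> (b -> a))  [subst: {-} | 1 pending]
  -> decompose arrow: push d~d, a~(b -> a)
step 2: unify d ~ d  [subst: {-} | 2 pending]
  -> identical, skip
step 3: unify a ~ (b -> a)  [subst: {-} | 1 pending]
  occurs-check fail: a in (b -> a)

Answer: FAIL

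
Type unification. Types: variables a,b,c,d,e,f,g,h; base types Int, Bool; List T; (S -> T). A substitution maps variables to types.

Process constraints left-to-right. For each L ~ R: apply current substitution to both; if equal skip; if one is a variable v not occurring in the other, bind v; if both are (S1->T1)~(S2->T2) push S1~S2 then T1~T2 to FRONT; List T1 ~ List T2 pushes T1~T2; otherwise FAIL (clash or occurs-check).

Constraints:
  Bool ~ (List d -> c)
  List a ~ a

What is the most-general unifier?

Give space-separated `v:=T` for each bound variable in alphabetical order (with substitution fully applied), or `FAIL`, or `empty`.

Answer: FAIL

Derivation:
step 1: unify Bool ~ (List d -> c)  [subst: {-} | 1 pending]
  clash: Bool vs (List d -> c)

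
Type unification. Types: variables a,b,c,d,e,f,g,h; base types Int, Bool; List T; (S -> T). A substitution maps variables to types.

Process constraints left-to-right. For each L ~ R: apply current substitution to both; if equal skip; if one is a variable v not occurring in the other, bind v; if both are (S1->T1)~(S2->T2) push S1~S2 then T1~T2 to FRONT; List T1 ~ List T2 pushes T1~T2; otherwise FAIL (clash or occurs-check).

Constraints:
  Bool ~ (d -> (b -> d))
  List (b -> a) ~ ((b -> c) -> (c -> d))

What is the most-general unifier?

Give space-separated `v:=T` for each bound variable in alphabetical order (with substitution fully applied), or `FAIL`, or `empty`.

Answer: FAIL

Derivation:
step 1: unify Bool ~ (d -> (b -> d))  [subst: {-} | 1 pending]
  clash: Bool vs (d -> (b -> d))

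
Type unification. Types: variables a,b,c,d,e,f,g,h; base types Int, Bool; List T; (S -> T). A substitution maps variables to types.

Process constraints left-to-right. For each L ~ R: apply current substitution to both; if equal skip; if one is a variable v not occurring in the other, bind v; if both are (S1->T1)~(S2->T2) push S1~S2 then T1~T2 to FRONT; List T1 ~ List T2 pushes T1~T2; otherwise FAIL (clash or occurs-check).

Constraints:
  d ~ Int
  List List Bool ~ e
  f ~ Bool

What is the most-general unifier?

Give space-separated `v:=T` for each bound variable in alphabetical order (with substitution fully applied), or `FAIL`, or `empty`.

step 1: unify d ~ Int  [subst: {-} | 2 pending]
  bind d := Int
step 2: unify List List Bool ~ e  [subst: {d:=Int} | 1 pending]
  bind e := List List Bool
step 3: unify f ~ Bool  [subst: {d:=Int, e:=List List Bool} | 0 pending]
  bind f := Bool

Answer: d:=Int e:=List List Bool f:=Bool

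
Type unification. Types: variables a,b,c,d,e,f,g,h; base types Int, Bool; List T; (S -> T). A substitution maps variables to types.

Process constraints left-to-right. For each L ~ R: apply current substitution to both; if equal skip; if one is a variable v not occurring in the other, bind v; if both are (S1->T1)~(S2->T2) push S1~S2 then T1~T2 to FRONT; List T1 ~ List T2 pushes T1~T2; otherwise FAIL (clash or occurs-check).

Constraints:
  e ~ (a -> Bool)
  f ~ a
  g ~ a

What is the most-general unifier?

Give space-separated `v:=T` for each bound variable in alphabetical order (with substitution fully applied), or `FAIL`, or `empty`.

step 1: unify e ~ (a -> Bool)  [subst: {-} | 2 pending]
  bind e := (a -> Bool)
step 2: unify f ~ a  [subst: {e:=(a -> Bool)} | 1 pending]
  bind f := a
step 3: unify g ~ a  [subst: {e:=(a -> Bool), f:=a} | 0 pending]
  bind g := a

Answer: e:=(a -> Bool) f:=a g:=a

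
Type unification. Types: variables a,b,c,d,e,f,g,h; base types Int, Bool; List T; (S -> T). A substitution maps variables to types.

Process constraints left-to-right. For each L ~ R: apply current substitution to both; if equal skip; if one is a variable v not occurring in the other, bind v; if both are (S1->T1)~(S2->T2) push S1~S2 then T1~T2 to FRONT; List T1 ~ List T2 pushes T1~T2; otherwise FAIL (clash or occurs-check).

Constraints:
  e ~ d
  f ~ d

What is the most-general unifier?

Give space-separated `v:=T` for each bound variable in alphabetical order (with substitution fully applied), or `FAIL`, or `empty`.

Answer: e:=d f:=d

Derivation:
step 1: unify e ~ d  [subst: {-} | 1 pending]
  bind e := d
step 2: unify f ~ d  [subst: {e:=d} | 0 pending]
  bind f := d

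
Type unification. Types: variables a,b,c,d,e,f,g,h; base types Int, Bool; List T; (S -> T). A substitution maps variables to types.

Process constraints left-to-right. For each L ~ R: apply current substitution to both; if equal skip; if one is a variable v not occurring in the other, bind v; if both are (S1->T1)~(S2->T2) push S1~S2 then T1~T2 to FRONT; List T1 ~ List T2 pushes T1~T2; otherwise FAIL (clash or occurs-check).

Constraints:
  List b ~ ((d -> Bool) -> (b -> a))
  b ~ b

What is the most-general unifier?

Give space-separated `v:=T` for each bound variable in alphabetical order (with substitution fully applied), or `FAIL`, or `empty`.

Answer: FAIL

Derivation:
step 1: unify List b ~ ((d -> Bool) -> (b -> a))  [subst: {-} | 1 pending]
  clash: List b vs ((d -> Bool) -> (b -> a))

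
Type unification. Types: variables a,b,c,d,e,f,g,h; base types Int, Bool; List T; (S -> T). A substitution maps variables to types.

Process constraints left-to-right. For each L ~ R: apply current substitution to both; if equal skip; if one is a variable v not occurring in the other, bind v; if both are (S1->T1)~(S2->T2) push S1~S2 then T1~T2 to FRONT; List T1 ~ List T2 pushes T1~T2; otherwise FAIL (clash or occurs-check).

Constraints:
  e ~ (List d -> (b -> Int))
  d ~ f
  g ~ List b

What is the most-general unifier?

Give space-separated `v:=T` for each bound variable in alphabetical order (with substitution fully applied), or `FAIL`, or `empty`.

Answer: d:=f e:=(List f -> (b -> Int)) g:=List b

Derivation:
step 1: unify e ~ (List d -> (b -> Int))  [subst: {-} | 2 pending]
  bind e := (List d -> (b -> Int))
step 2: unify d ~ f  [subst: {e:=(List d -> (b -> Int))} | 1 pending]
  bind d := f
step 3: unify g ~ List b  [subst: {e:=(List d -> (b -> Int)), d:=f} | 0 pending]
  bind g := List b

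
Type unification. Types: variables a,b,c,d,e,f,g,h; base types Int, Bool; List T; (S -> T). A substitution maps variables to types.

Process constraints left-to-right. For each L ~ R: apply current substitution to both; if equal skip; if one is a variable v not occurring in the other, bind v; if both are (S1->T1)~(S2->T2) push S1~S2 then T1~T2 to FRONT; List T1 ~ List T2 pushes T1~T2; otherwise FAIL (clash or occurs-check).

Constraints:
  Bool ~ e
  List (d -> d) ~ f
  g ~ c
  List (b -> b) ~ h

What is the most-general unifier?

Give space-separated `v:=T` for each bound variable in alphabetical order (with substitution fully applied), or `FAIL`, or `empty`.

step 1: unify Bool ~ e  [subst: {-} | 3 pending]
  bind e := Bool
step 2: unify List (d -> d) ~ f  [subst: {e:=Bool} | 2 pending]
  bind f := List (d -> d)
step 3: unify g ~ c  [subst: {e:=Bool, f:=List (d -> d)} | 1 pending]
  bind g := c
step 4: unify List (b -> b) ~ h  [subst: {e:=Bool, f:=List (d -> d), g:=c} | 0 pending]
  bind h := List (b -> b)

Answer: e:=Bool f:=List (d -> d) g:=c h:=List (b -> b)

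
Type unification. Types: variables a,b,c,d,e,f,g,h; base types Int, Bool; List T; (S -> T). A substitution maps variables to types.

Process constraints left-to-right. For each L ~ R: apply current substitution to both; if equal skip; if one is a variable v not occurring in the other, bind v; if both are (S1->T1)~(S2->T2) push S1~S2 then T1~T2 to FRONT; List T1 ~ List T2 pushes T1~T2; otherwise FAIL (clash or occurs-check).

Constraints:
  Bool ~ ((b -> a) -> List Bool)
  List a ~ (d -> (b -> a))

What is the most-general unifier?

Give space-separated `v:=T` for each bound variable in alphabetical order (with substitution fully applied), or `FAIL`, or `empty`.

Answer: FAIL

Derivation:
step 1: unify Bool ~ ((b -> a) -> List Bool)  [subst: {-} | 1 pending]
  clash: Bool vs ((b -> a) -> List Bool)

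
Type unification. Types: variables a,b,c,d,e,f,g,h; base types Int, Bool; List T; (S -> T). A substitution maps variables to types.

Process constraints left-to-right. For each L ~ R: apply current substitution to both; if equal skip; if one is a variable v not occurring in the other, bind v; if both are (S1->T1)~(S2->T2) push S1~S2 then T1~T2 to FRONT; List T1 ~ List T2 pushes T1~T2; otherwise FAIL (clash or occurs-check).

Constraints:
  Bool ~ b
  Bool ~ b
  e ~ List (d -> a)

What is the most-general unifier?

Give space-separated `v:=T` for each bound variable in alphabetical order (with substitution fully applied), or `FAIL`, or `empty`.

step 1: unify Bool ~ b  [subst: {-} | 2 pending]
  bind b := Bool
step 2: unify Bool ~ Bool  [subst: {b:=Bool} | 1 pending]
  -> identical, skip
step 3: unify e ~ List (d -> a)  [subst: {b:=Bool} | 0 pending]
  bind e := List (d -> a)

Answer: b:=Bool e:=List (d -> a)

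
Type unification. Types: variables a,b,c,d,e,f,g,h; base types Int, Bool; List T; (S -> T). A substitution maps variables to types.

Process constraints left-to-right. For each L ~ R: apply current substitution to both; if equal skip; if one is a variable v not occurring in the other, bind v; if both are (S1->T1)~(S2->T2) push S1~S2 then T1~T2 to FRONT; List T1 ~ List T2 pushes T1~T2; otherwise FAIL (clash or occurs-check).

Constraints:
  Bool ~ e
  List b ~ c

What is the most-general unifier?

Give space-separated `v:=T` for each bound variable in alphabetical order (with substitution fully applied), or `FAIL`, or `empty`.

Answer: c:=List b e:=Bool

Derivation:
step 1: unify Bool ~ e  [subst: {-} | 1 pending]
  bind e := Bool
step 2: unify List b ~ c  [subst: {e:=Bool} | 0 pending]
  bind c := List b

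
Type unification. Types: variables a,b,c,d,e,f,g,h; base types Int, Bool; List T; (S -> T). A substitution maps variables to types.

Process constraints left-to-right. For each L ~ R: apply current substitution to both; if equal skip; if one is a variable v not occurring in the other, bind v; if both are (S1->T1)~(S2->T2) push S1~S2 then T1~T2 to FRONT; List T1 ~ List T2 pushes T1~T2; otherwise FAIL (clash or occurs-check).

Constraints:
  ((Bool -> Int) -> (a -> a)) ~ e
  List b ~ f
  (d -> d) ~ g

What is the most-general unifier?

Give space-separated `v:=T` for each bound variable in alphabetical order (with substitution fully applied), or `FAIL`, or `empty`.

Answer: e:=((Bool -> Int) -> (a -> a)) f:=List b g:=(d -> d)

Derivation:
step 1: unify ((Bool -> Int) -> (a -> a)) ~ e  [subst: {-} | 2 pending]
  bind e := ((Bool -> Int) -> (a -> a))
step 2: unify List b ~ f  [subst: {e:=((Bool -> Int) -> (a -> a))} | 1 pending]
  bind f := List b
step 3: unify (d -> d) ~ g  [subst: {e:=((Bool -> Int) -> (a -> a)), f:=List b} | 0 pending]
  bind g := (d -> d)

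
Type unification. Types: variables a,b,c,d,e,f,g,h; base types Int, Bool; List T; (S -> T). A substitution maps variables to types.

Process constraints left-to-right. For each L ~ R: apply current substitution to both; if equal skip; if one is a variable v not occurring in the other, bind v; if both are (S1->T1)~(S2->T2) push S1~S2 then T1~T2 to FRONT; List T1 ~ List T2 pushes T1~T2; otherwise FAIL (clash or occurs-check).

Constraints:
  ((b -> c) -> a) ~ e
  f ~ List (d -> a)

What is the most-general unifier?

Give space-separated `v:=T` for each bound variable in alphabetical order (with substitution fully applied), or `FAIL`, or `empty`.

Answer: e:=((b -> c) -> a) f:=List (d -> a)

Derivation:
step 1: unify ((b -> c) -> a) ~ e  [subst: {-} | 1 pending]
  bind e := ((b -> c) -> a)
step 2: unify f ~ List (d -> a)  [subst: {e:=((b -> c) -> a)} | 0 pending]
  bind f := List (d -> a)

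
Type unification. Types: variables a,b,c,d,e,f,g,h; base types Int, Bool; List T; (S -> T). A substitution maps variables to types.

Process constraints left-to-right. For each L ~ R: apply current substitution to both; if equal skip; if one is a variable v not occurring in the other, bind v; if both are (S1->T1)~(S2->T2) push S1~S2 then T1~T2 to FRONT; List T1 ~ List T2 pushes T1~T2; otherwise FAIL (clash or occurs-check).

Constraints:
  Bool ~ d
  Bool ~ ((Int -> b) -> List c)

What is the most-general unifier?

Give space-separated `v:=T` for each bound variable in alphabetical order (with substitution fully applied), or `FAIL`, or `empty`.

step 1: unify Bool ~ d  [subst: {-} | 1 pending]
  bind d := Bool
step 2: unify Bool ~ ((Int -> b) -> List c)  [subst: {d:=Bool} | 0 pending]
  clash: Bool vs ((Int -> b) -> List c)

Answer: FAIL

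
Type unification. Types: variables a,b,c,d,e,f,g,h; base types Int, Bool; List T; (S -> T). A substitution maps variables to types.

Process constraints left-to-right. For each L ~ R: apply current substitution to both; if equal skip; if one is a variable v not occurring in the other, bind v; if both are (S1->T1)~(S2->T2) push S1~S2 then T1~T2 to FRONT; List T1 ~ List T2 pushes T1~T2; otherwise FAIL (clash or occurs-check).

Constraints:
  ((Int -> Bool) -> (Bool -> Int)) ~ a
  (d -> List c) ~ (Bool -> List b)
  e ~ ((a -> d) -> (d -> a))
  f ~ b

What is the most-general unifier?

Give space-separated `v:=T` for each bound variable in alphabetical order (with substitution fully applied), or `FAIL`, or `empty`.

Answer: a:=((Int -> Bool) -> (Bool -> Int)) c:=b d:=Bool e:=((((Int -> Bool) -> (Bool -> Int)) -> Bool) -> (Bool -> ((Int -> Bool) -> (Bool -> Int)))) f:=b

Derivation:
step 1: unify ((Int -> Bool) -> (Bool -> Int)) ~ a  [subst: {-} | 3 pending]
  bind a := ((Int -> Bool) -> (Bool -> Int))
step 2: unify (d -> List c) ~ (Bool -> List b)  [subst: {a:=((Int -> Bool) -> (Bool -> Int))} | 2 pending]
  -> decompose arrow: push d~Bool, List c~List b
step 3: unify d ~ Bool  [subst: {a:=((Int -> Bool) -> (Bool -> Int))} | 3 pending]
  bind d := Bool
step 4: unify List c ~ List b  [subst: {a:=((Int -> Bool) -> (Bool -> Int)), d:=Bool} | 2 pending]
  -> decompose List: push c~b
step 5: unify c ~ b  [subst: {a:=((Int -> Bool) -> (Bool -> Int)), d:=Bool} | 2 pending]
  bind c := b
step 6: unify e ~ ((((Int -> Bool) -> (Bool -> Int)) -> Bool) -> (Bool -> ((Int -> Bool) -> (Bool -> Int))))  [subst: {a:=((Int -> Bool) -> (Bool -> Int)), d:=Bool, c:=b} | 1 pending]
  bind e := ((((Int -> Bool) -> (Bool -> Int)) -> Bool) -> (Bool -> ((Int -> Bool) -> (Bool -> Int))))
step 7: unify f ~ b  [subst: {a:=((Int -> Bool) -> (Bool -> Int)), d:=Bool, c:=b, e:=((((Int -> Bool) -> (Bool -> Int)) -> Bool) -> (Bool -> ((Int -> Bool) -> (Bool -> Int))))} | 0 pending]
  bind f := b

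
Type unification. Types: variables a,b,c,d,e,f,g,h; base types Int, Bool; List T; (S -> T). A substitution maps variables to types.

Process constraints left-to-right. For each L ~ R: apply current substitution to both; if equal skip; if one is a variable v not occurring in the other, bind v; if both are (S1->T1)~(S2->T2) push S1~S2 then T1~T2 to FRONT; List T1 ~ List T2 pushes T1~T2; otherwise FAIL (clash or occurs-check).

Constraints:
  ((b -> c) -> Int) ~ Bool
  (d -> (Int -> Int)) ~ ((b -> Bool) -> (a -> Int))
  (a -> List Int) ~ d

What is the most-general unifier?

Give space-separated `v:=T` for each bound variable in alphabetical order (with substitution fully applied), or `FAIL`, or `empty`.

Answer: FAIL

Derivation:
step 1: unify ((b -> c) -> Int) ~ Bool  [subst: {-} | 2 pending]
  clash: ((b -> c) -> Int) vs Bool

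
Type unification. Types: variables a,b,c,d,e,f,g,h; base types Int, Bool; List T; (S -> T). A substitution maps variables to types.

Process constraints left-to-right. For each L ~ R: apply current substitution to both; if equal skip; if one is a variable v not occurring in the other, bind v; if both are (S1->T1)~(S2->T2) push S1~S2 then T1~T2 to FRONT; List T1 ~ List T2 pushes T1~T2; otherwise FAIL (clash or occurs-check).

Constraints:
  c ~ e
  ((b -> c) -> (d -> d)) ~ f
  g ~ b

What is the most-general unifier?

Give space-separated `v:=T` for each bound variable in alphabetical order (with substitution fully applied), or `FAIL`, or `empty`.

step 1: unify c ~ e  [subst: {-} | 2 pending]
  bind c := e
step 2: unify ((b -> e) -> (d -> d)) ~ f  [subst: {c:=e} | 1 pending]
  bind f := ((b -> e) -> (d -> d))
step 3: unify g ~ b  [subst: {c:=e, f:=((b -> e) -> (d -> d))} | 0 pending]
  bind g := b

Answer: c:=e f:=((b -> e) -> (d -> d)) g:=b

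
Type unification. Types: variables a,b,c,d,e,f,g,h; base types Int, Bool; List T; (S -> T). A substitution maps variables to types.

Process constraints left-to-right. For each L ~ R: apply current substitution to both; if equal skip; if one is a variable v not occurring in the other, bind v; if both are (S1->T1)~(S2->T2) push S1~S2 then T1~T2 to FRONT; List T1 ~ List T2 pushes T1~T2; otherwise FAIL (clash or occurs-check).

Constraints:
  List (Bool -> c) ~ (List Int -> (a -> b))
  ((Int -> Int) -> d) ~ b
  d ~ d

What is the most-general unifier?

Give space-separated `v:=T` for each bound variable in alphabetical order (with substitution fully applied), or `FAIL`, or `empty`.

Answer: FAIL

Derivation:
step 1: unify List (Bool -> c) ~ (List Int -> (a -> b))  [subst: {-} | 2 pending]
  clash: List (Bool -> c) vs (List Int -> (a -> b))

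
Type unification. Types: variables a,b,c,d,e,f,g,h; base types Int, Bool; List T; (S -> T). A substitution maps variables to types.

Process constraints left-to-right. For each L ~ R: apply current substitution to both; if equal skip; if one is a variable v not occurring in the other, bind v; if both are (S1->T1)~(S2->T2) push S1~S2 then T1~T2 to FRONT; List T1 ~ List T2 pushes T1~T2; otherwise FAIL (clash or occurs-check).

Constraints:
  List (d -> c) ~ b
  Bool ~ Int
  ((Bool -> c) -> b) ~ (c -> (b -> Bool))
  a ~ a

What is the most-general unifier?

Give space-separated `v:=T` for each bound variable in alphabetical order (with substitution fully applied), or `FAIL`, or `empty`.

Answer: FAIL

Derivation:
step 1: unify List (d -> c) ~ b  [subst: {-} | 3 pending]
  bind b := List (d -> c)
step 2: unify Bool ~ Int  [subst: {b:=List (d -> c)} | 2 pending]
  clash: Bool vs Int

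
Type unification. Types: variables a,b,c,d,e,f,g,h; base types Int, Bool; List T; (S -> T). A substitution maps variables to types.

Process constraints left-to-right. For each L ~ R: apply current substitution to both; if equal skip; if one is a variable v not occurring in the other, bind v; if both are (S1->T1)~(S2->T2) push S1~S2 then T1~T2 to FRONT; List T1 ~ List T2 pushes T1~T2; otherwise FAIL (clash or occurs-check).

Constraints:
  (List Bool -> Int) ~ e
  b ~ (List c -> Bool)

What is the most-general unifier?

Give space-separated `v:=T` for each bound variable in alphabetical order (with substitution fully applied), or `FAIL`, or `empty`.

Answer: b:=(List c -> Bool) e:=(List Bool -> Int)

Derivation:
step 1: unify (List Bool -> Int) ~ e  [subst: {-} | 1 pending]
  bind e := (List Bool -> Int)
step 2: unify b ~ (List c -> Bool)  [subst: {e:=(List Bool -> Int)} | 0 pending]
  bind b := (List c -> Bool)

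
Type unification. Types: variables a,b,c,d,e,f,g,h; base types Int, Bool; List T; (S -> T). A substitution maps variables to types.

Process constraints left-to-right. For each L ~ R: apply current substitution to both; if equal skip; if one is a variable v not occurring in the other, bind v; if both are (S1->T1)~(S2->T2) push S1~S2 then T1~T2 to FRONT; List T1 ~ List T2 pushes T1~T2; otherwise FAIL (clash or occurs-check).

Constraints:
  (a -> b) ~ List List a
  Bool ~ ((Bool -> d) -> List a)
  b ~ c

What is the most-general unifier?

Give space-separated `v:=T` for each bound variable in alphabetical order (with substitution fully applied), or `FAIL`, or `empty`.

step 1: unify (a -> b) ~ List List a  [subst: {-} | 2 pending]
  clash: (a -> b) vs List List a

Answer: FAIL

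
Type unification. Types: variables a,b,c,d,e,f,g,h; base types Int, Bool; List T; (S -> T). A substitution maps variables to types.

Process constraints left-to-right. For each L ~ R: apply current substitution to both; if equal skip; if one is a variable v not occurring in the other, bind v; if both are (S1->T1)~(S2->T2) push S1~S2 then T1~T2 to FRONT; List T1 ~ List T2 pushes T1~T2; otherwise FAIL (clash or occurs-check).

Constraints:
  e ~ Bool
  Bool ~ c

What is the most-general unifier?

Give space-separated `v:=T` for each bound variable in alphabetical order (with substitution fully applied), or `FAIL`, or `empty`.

Answer: c:=Bool e:=Bool

Derivation:
step 1: unify e ~ Bool  [subst: {-} | 1 pending]
  bind e := Bool
step 2: unify Bool ~ c  [subst: {e:=Bool} | 0 pending]
  bind c := Bool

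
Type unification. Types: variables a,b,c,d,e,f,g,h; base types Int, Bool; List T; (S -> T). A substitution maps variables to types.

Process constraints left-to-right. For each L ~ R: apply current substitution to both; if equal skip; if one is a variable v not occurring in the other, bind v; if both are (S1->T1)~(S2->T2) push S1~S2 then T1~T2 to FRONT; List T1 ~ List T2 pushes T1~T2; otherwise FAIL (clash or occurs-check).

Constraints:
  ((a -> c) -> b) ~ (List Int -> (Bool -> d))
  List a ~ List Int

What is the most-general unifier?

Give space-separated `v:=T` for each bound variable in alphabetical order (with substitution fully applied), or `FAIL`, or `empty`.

Answer: FAIL

Derivation:
step 1: unify ((a -> c) -> b) ~ (List Int -> (Bool -> d))  [subst: {-} | 1 pending]
  -> decompose arrow: push (a -> c)~List Int, b~(Bool -> d)
step 2: unify (a -> c) ~ List Int  [subst: {-} | 2 pending]
  clash: (a -> c) vs List Int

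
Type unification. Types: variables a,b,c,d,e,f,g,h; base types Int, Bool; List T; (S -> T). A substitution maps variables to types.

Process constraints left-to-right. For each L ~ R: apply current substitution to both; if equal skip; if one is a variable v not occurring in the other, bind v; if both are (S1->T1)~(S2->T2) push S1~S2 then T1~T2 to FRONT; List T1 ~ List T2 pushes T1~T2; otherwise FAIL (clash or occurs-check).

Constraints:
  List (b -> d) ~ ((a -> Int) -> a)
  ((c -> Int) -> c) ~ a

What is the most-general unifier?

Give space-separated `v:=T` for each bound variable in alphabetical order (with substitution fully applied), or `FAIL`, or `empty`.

Answer: FAIL

Derivation:
step 1: unify List (b -> d) ~ ((a -> Int) -> a)  [subst: {-} | 1 pending]
  clash: List (b -> d) vs ((a -> Int) -> a)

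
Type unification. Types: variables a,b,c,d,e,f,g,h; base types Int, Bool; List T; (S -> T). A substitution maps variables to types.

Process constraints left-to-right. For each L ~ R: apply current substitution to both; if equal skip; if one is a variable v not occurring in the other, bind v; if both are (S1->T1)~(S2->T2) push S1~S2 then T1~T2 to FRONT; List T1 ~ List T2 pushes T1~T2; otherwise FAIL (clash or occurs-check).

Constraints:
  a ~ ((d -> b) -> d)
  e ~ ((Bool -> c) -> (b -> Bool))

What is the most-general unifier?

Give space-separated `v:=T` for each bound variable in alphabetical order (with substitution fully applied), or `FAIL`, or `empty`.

step 1: unify a ~ ((d -> b) -> d)  [subst: {-} | 1 pending]
  bind a := ((d -> b) -> d)
step 2: unify e ~ ((Bool -> c) -> (b -> Bool))  [subst: {a:=((d -> b) -> d)} | 0 pending]
  bind e := ((Bool -> c) -> (b -> Bool))

Answer: a:=((d -> b) -> d) e:=((Bool -> c) -> (b -> Bool))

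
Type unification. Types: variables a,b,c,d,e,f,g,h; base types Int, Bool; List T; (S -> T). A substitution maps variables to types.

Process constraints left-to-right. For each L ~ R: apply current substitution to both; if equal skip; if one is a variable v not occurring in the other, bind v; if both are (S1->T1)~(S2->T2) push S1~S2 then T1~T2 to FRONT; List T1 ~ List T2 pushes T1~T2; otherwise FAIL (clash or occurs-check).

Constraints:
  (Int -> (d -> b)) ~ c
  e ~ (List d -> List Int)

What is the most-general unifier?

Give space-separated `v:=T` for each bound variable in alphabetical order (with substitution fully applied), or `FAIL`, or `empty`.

step 1: unify (Int -> (d -> b)) ~ c  [subst: {-} | 1 pending]
  bind c := (Int -> (d -> b))
step 2: unify e ~ (List d -> List Int)  [subst: {c:=(Int -> (d -> b))} | 0 pending]
  bind e := (List d -> List Int)

Answer: c:=(Int -> (d -> b)) e:=(List d -> List Int)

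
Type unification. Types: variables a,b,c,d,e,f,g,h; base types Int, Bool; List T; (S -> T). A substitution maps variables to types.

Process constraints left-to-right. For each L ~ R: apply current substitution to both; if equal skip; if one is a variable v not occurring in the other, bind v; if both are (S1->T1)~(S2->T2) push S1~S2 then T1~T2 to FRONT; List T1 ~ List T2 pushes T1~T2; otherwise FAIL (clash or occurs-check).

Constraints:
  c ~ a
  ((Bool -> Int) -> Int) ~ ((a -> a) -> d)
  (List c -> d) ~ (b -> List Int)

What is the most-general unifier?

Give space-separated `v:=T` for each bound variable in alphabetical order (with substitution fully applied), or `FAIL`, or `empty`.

step 1: unify c ~ a  [subst: {-} | 2 pending]
  bind c := a
step 2: unify ((Bool -> Int) -> Int) ~ ((a -> a) -> d)  [subst: {c:=a} | 1 pending]
  -> decompose arrow: push (Bool -> Int)~(a -> a), Int~d
step 3: unify (Bool -> Int) ~ (a -> a)  [subst: {c:=a} | 2 pending]
  -> decompose arrow: push Bool~a, Int~a
step 4: unify Bool ~ a  [subst: {c:=a} | 3 pending]
  bind a := Bool
step 5: unify Int ~ Bool  [subst: {c:=a, a:=Bool} | 2 pending]
  clash: Int vs Bool

Answer: FAIL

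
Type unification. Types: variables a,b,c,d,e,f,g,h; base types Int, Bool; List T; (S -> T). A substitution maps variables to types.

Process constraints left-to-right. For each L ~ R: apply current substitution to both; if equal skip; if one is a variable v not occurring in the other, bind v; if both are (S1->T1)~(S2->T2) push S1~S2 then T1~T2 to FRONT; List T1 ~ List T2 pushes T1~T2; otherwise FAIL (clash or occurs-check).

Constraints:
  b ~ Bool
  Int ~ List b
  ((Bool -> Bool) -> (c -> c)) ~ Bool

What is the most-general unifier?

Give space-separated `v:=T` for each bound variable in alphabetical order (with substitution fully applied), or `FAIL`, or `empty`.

step 1: unify b ~ Bool  [subst: {-} | 2 pending]
  bind b := Bool
step 2: unify Int ~ List Bool  [subst: {b:=Bool} | 1 pending]
  clash: Int vs List Bool

Answer: FAIL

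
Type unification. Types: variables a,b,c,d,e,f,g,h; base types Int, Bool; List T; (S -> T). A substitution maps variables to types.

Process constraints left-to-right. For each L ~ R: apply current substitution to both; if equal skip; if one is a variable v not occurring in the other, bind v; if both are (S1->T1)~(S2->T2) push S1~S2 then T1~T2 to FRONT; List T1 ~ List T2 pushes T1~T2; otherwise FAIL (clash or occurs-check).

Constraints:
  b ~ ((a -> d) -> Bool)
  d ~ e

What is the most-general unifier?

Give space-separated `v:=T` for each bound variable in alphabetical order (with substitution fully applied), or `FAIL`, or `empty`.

Answer: b:=((a -> e) -> Bool) d:=e

Derivation:
step 1: unify b ~ ((a -> d) -> Bool)  [subst: {-} | 1 pending]
  bind b := ((a -> d) -> Bool)
step 2: unify d ~ e  [subst: {b:=((a -> d) -> Bool)} | 0 pending]
  bind d := e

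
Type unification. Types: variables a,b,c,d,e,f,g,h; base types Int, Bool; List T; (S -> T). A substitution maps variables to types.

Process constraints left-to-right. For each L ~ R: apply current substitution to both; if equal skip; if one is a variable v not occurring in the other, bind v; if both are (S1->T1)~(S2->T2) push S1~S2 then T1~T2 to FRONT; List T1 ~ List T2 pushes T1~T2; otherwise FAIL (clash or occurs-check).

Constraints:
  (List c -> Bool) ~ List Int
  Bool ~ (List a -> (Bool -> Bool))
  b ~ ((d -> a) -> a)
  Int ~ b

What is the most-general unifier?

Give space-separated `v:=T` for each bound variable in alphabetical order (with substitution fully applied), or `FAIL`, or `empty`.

Answer: FAIL

Derivation:
step 1: unify (List c -> Bool) ~ List Int  [subst: {-} | 3 pending]
  clash: (List c -> Bool) vs List Int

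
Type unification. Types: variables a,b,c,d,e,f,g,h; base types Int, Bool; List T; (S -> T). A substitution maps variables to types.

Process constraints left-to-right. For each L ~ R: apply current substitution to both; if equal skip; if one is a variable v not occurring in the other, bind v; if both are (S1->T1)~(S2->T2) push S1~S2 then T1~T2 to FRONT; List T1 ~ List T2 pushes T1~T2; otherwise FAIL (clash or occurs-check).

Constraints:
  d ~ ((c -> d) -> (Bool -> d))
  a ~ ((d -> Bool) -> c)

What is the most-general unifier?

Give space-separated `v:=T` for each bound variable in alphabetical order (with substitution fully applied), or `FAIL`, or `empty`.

step 1: unify d ~ ((c -> d) -> (Bool -> d))  [subst: {-} | 1 pending]
  occurs-check fail: d in ((c -> d) -> (Bool -> d))

Answer: FAIL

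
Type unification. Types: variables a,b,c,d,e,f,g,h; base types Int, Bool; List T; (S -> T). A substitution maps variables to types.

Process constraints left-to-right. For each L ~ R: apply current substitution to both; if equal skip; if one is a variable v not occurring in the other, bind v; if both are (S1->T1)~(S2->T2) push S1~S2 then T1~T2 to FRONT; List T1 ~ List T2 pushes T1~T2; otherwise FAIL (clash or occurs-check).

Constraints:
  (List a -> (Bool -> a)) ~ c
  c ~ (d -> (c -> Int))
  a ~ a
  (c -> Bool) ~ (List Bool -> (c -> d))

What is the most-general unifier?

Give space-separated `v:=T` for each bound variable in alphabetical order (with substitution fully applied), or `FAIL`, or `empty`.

step 1: unify (List a -> (Bool -> a)) ~ c  [subst: {-} | 3 pending]
  bind c := (List a -> (Bool -> a))
step 2: unify (List a -> (Bool -> a)) ~ (d -> ((List a -> (Bool -> a)) -> Int))  [subst: {c:=(List a -> (Bool -> a))} | 2 pending]
  -> decompose arrow: push List a~d, (Bool -> a)~((List a -> (Bool -> a)) -> Int)
step 3: unify List a ~ d  [subst: {c:=(List a -> (Bool -> a))} | 3 pending]
  bind d := List a
step 4: unify (Bool -> a) ~ ((List a -> (Bool -> a)) -> Int)  [subst: {c:=(List a -> (Bool -> a)), d:=List a} | 2 pending]
  -> decompose arrow: push Bool~(List a -> (Bool -> a)), a~Int
step 5: unify Bool ~ (List a -> (Bool -> a))  [subst: {c:=(List a -> (Bool -> a)), d:=List a} | 3 pending]
  clash: Bool vs (List a -> (Bool -> a))

Answer: FAIL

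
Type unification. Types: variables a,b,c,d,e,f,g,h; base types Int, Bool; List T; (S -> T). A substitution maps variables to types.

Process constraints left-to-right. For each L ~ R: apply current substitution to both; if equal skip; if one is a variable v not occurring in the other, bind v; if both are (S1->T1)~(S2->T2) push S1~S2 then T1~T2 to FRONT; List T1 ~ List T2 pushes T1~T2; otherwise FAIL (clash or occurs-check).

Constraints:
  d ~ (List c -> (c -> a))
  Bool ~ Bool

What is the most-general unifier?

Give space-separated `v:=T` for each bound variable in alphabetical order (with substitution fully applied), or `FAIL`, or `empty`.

Answer: d:=(List c -> (c -> a))

Derivation:
step 1: unify d ~ (List c -> (c -> a))  [subst: {-} | 1 pending]
  bind d := (List c -> (c -> a))
step 2: unify Bool ~ Bool  [subst: {d:=(List c -> (c -> a))} | 0 pending]
  -> identical, skip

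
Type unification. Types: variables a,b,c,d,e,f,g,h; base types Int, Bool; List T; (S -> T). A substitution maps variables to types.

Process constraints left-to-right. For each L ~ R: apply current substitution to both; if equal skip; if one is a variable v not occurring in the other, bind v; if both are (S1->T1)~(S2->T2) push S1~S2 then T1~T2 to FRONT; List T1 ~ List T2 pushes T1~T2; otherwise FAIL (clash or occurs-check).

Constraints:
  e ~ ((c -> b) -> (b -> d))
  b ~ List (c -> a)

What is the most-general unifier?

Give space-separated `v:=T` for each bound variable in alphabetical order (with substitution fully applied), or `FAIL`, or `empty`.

Answer: b:=List (c -> a) e:=((c -> List (c -> a)) -> (List (c -> a) -> d))

Derivation:
step 1: unify e ~ ((c -> b) -> (b -> d))  [subst: {-} | 1 pending]
  bind e := ((c -> b) -> (b -> d))
step 2: unify b ~ List (c -> a)  [subst: {e:=((c -> b) -> (b -> d))} | 0 pending]
  bind b := List (c -> a)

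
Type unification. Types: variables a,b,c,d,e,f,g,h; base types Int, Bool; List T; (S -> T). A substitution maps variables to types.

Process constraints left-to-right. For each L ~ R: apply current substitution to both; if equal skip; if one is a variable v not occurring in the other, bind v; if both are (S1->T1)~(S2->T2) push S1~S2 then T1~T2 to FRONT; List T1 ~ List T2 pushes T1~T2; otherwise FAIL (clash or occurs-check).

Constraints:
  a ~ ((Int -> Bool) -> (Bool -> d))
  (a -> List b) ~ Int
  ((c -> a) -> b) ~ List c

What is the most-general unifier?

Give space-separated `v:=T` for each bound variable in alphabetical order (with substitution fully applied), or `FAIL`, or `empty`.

step 1: unify a ~ ((Int -> Bool) -> (Bool -> d))  [subst: {-} | 2 pending]
  bind a := ((Int -> Bool) -> (Bool -> d))
step 2: unify (((Int -> Bool) -> (Bool -> d)) -> List b) ~ Int  [subst: {a:=((Int -> Bool) -> (Bool -> d))} | 1 pending]
  clash: (((Int -> Bool) -> (Bool -> d)) -> List b) vs Int

Answer: FAIL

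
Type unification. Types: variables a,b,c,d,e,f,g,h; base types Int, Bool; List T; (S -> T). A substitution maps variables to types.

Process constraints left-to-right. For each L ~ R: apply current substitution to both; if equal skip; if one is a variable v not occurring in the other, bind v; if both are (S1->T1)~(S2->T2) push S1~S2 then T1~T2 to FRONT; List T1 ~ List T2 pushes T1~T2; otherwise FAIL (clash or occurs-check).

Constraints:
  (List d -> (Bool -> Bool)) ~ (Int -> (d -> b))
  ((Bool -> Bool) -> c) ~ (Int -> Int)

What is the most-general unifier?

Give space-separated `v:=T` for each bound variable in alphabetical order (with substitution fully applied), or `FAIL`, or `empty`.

Answer: FAIL

Derivation:
step 1: unify (List d -> (Bool -> Bool)) ~ (Int -> (d -> b))  [subst: {-} | 1 pending]
  -> decompose arrow: push List d~Int, (Bool -> Bool)~(d -> b)
step 2: unify List d ~ Int  [subst: {-} | 2 pending]
  clash: List d vs Int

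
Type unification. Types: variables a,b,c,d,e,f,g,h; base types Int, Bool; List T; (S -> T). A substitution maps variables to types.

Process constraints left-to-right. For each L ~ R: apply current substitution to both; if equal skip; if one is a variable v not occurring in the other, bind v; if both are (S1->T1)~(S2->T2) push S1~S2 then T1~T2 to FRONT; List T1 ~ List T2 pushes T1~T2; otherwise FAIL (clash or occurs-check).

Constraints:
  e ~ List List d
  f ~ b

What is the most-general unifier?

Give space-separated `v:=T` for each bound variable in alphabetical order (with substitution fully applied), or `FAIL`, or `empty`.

Answer: e:=List List d f:=b

Derivation:
step 1: unify e ~ List List d  [subst: {-} | 1 pending]
  bind e := List List d
step 2: unify f ~ b  [subst: {e:=List List d} | 0 pending]
  bind f := b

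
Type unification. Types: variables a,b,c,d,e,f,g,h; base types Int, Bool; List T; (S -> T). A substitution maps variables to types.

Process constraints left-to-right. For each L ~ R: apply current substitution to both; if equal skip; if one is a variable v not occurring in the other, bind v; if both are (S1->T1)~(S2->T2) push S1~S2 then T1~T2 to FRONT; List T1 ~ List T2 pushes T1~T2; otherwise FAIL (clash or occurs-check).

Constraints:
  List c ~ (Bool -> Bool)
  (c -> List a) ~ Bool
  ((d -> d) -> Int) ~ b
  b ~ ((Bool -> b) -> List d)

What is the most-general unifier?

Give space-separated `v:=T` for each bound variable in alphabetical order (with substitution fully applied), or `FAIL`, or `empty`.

step 1: unify List c ~ (Bool -> Bool)  [subst: {-} | 3 pending]
  clash: List c vs (Bool -> Bool)

Answer: FAIL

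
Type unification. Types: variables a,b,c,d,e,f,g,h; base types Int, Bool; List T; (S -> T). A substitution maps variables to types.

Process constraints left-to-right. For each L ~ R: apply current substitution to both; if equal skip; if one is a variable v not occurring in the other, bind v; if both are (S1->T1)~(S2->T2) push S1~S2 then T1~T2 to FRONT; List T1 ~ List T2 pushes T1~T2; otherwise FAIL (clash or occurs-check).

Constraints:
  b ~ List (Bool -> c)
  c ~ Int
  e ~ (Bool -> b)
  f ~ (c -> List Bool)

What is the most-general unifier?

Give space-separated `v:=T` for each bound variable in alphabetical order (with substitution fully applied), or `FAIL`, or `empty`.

step 1: unify b ~ List (Bool -> c)  [subst: {-} | 3 pending]
  bind b := List (Bool -> c)
step 2: unify c ~ Int  [subst: {b:=List (Bool -> c)} | 2 pending]
  bind c := Int
step 3: unify e ~ (Bool -> List (Bool -> Int))  [subst: {b:=List (Bool -> c), c:=Int} | 1 pending]
  bind e := (Bool -> List (Bool -> Int))
step 4: unify f ~ (Int -> List Bool)  [subst: {b:=List (Bool -> c), c:=Int, e:=(Bool -> List (Bool -> Int))} | 0 pending]
  bind f := (Int -> List Bool)

Answer: b:=List (Bool -> Int) c:=Int e:=(Bool -> List (Bool -> Int)) f:=(Int -> List Bool)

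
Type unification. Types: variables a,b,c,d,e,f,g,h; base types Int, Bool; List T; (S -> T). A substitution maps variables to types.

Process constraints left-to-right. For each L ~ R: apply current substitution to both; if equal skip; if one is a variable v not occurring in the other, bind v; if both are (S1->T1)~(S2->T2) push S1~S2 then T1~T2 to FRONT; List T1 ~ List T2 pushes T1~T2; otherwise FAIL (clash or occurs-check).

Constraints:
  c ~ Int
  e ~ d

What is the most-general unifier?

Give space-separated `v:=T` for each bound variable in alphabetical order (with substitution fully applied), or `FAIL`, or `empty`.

step 1: unify c ~ Int  [subst: {-} | 1 pending]
  bind c := Int
step 2: unify e ~ d  [subst: {c:=Int} | 0 pending]
  bind e := d

Answer: c:=Int e:=d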